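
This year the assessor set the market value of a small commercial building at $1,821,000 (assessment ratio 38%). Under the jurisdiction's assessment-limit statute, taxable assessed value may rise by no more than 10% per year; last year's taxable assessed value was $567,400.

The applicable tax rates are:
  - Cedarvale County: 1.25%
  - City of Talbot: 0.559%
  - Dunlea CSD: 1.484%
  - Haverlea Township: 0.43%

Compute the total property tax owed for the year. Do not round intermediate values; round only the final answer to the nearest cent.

$23,236.73

Uncapped assessed value = $1,821,000 × 0.38 = $691,980
Cap limit = $567,400 × 1.1 = $624,140
Taxable assessed value = min($691,980, $624,140) = $624,140 (cap binds)
Cedarvale County: $624,140 × 0.0125 = $7,801.75
City of Talbot: $624,140 × 0.00559 = $3,488.9426
Dunlea CSD: $624,140 × 0.01484 = $9,262.2376
Haverlea Township: $624,140 × 0.0043 = $2,683.802
Total = $23,236.7322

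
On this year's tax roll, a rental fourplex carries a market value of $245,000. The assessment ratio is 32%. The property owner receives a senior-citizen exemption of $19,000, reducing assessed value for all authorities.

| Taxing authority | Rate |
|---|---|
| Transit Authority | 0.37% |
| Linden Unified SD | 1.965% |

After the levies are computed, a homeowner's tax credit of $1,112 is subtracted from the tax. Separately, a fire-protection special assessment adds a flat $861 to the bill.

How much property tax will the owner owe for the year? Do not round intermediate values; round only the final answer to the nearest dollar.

$1,136

Assessed value = $245,000 × 0.32 = $78,400
Taxable value = $78,400 − $19,000 = $59,400
Transit Authority: $59,400 × 0.0037 = $219.78
Linden Unified SD: $59,400 × 0.01965 = $1,167.21
Levies subtotal = $1,386.99
After credit = $1,386.99 − $1,112 = $274.99
Total = $274.99 + $861 = $1,135.99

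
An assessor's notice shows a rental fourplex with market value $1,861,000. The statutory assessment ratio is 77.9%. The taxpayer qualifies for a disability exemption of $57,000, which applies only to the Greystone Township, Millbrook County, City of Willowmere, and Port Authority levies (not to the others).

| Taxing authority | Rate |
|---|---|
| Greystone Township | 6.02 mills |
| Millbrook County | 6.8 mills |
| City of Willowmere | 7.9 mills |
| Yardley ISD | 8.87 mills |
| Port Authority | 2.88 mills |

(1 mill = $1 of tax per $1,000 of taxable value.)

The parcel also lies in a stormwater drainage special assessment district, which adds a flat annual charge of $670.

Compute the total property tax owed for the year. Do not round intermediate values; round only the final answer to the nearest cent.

$46,397.18

Assessed value = $1,861,000 × 0.779 = $1,449,719
Greystone Township: ($1,449,719 − $57,000) × 0.00602 = $1,392,719 × 0.00602 = $8,384.16838
Millbrook County: ($1,449,719 − $57,000) × 0.0068 = $1,392,719 × 0.0068 = $9,470.4892
City of Willowmere: ($1,449,719 − $57,000) × 0.0079 = $1,392,719 × 0.0079 = $11,002.4801
Yardley ISD: $1,449,719 × 0.00887 = $12,859.00753
Port Authority: ($1,449,719 − $57,000) × 0.00288 = $1,392,719 × 0.00288 = $4,011.03072
Levies subtotal = $45,727.17593
Total = $45,727.17593 + $670 = $46,397.17593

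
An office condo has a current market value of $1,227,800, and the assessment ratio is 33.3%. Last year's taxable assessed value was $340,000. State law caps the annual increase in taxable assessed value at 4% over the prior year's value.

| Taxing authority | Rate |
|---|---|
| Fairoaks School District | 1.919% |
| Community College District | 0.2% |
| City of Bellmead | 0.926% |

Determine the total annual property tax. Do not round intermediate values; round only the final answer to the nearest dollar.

Uncapped assessed value = $1,227,800 × 0.333 = $408,857.4
Cap limit = $340,000 × 1.04 = $353,600
Taxable assessed value = min($408,857.4, $353,600) = $353,600 (cap binds)
Fairoaks School District: $353,600 × 0.01919 = $6,785.584
Community College District: $353,600 × 0.002 = $707.2
City of Bellmead: $353,600 × 0.00926 = $3,274.336
Total = $10,767.12

$10,767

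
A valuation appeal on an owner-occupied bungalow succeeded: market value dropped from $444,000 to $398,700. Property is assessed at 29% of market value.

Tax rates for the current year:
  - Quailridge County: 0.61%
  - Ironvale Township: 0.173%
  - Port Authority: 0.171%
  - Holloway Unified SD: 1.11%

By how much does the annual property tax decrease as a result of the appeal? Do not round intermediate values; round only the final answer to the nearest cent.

$271.15

Old assessed value = $444,000 × 0.29 = $128,760
New assessed value = $398,700 × 0.29 = $115,623
Combined rate = 0.0061 + 0.00173 + 0.00171 + 0.0111 = 0.02064
Old tax = $128,760 × 0.02064 = $2,657.6064
New tax = $115,623 × 0.02064 = $2,386.45872
Reduction = $2,657.6064 − $2,386.45872 = $271.14768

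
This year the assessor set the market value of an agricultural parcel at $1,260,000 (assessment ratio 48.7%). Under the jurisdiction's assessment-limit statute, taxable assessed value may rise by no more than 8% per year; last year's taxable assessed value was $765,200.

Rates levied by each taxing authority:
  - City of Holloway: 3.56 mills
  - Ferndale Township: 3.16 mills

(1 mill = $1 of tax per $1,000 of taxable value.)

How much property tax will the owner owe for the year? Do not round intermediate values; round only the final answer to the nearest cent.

$4,123.53

Uncapped assessed value = $1,260,000 × 0.487 = $613,620
Cap limit = $765,200 × 1.08 = $826,416
Taxable assessed value = min($613,620, $826,416) = $613,620 (cap does not bind)
City of Holloway: $613,620 × 0.00356 = $2,184.4872
Ferndale Township: $613,620 × 0.00316 = $1,939.0392
Total = $4,123.5264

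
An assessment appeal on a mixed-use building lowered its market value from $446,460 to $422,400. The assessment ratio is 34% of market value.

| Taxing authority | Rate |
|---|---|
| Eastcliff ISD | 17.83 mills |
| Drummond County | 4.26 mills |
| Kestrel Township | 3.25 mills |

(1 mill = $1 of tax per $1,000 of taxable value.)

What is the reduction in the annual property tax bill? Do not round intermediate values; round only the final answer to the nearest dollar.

$207

Old assessed value = $446,460 × 0.34 = $151,796.4
New assessed value = $422,400 × 0.34 = $143,616
Combined rate = 0.01783 + 0.00426 + 0.00325 = 0.02534
Old tax = $151,796.4 × 0.02534 = $3,846.520776
New tax = $143,616 × 0.02534 = $3,639.22944
Reduction = $3,846.520776 − $3,639.22944 = $207.291336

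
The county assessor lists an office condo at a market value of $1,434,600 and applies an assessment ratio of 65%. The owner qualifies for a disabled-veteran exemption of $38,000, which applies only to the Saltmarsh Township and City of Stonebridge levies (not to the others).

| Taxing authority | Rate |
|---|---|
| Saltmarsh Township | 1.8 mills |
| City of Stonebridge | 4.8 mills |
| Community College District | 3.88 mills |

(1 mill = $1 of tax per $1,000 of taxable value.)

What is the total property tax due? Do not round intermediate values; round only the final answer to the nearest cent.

Assessed value = $1,434,600 × 0.65 = $932,490
Saltmarsh Township: ($932,490 − $38,000) × 0.0018 = $894,490 × 0.0018 = $1,610.082
City of Stonebridge: ($932,490 − $38,000) × 0.0048 = $894,490 × 0.0048 = $4,293.552
Community College District: $932,490 × 0.00388 = $3,618.0612
Total = $9,521.6952

$9,521.70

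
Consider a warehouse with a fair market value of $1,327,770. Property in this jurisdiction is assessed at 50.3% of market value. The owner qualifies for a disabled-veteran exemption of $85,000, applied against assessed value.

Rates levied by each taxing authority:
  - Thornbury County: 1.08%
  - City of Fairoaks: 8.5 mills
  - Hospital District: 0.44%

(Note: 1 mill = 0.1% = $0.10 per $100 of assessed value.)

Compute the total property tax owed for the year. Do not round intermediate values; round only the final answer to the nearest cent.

Assessed value = $1,327,770 × 0.503 = $667,868.31
Taxable value = $667,868.31 − $85,000 = $582,868.31
Thornbury County: $582,868.31 × 0.0108 = $6,294.977748
City of Fairoaks: $582,868.31 × 0.0085 = $4,954.380635
Hospital District: $582,868.31 × 0.0044 = $2,564.620564
Total = $13,813.978947

$13,813.98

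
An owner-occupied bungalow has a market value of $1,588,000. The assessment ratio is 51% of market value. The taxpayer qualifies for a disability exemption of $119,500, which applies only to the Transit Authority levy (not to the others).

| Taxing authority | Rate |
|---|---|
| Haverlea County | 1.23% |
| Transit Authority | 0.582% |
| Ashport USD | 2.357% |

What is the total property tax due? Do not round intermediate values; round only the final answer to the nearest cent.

$33,068.41

Assessed value = $1,588,000 × 0.51 = $809,880
Haverlea County: $809,880 × 0.0123 = $9,961.524
Transit Authority: ($809,880 − $119,500) × 0.00582 = $690,380 × 0.00582 = $4,018.0116
Ashport USD: $809,880 × 0.02357 = $19,088.8716
Total = $33,068.4072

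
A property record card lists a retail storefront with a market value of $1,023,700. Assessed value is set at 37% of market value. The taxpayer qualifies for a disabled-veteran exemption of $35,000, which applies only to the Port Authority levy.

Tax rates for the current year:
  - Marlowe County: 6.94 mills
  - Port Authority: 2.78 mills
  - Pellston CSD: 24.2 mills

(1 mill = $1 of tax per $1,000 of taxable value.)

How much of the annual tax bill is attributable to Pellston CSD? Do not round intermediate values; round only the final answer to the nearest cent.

Assessed value = $1,023,700 × 0.37 = $378,769
Pellston CSD taxable value = $378,769 (exemption does not apply)
Pellston CSD levy = $378,769 × 0.0242 = $9,166.2098

$9,166.21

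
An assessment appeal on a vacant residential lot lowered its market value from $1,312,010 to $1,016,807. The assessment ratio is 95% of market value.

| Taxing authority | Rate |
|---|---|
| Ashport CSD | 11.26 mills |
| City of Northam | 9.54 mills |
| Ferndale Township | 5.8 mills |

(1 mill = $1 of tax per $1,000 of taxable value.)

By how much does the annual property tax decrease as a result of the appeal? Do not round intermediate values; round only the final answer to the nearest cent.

$7,459.78

Old assessed value = $1,312,010 × 0.95 = $1,246,409.5
New assessed value = $1,016,807 × 0.95 = $965,966.65
Combined rate = 0.01126 + 0.00954 + 0.0058 = 0.0266
Old tax = $1,246,409.5 × 0.0266 = $33,154.4927
New tax = $965,966.65 × 0.0266 = $25,694.71289
Reduction = $33,154.4927 − $25,694.71289 = $7,459.77981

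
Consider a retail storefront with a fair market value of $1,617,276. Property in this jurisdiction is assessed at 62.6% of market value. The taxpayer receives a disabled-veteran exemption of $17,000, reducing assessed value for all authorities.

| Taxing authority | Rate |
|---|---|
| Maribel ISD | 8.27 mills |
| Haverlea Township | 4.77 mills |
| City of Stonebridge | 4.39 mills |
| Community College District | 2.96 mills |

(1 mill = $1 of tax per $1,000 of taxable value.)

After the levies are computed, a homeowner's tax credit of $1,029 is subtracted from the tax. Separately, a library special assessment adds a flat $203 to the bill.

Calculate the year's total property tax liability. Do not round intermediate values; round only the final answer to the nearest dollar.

$19,471

Assessed value = $1,617,276 × 0.626 = $1,012,414.776
Taxable value = $1,012,414.776 − $17,000 = $995,414.776
Maribel ISD: $995,414.776 × 0.00827 = $8,232.08019752
Haverlea Township: $995,414.776 × 0.00477 = $4,748.12848152
City of Stonebridge: $995,414.776 × 0.00439 = $4,369.87086664
Community College District: $995,414.776 × 0.00296 = $2,946.42773696
Levies subtotal = $20,296.50728264
After credit = $20,296.50728264 − $1,029 = $19,267.50728264
Total = $19,267.50728264 + $203 = $19,470.50728264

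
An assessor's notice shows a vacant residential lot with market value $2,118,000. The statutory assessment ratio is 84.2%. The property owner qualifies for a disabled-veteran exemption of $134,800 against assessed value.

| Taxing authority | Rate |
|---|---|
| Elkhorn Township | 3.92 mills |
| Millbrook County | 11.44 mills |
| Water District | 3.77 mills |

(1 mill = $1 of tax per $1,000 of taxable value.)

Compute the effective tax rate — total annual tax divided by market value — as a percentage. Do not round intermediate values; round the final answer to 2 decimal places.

Assessed value = $2,118,000 × 0.842 = $1,783,356
Taxable value = $1,783,356 − $134,800 = $1,648,556
Elkhorn Township: $1,648,556 × 0.00392 = $6,462.33952
Millbrook County: $1,648,556 × 0.01144 = $18,859.48064
Water District: $1,648,556 × 0.00377 = $6,215.05612
Total tax = $31,536.87628
Effective rate = $31,536.87628 ÷ $2,118,000 = 1.49% of market value

1.49%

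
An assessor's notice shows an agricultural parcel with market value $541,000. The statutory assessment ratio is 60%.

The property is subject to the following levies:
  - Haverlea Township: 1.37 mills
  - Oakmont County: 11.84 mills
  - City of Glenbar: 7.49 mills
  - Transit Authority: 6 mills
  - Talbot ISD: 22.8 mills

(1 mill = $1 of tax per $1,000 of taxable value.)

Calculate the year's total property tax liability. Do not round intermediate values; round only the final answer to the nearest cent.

$16,067.70

Assessed value = $541,000 × 0.6 = $324,600
Haverlea Township: $324,600 × 0.00137 = $444.702
Oakmont County: $324,600 × 0.01184 = $3,843.264
City of Glenbar: $324,600 × 0.00749 = $2,431.254
Transit Authority: $324,600 × 0.006 = $1,947.6
Talbot ISD: $324,600 × 0.0228 = $7,400.88
Total = $444.702 + $3,843.264 + $2,431.254 + $1,947.6 + $7,400.88 = $16,067.7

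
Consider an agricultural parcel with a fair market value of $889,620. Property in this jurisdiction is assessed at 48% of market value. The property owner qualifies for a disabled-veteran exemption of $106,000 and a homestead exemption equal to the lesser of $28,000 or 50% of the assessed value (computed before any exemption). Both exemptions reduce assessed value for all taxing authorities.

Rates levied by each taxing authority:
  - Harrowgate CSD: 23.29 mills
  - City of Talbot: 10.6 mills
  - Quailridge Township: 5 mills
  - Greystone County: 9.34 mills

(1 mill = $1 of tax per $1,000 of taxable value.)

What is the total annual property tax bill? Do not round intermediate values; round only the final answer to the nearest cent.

$14,132.24

Assessed value = $889,620 × 0.48 = $427,017.6
Homestead exemption = min($28,000, 50% × $427,017.6) = min($28,000, $213,508.8) = $28,000 (dollar cap binds)
Taxable value = $427,017.6 − $106,000 − $28,000 = $293,017.6
Harrowgate CSD: $293,017.6 × 0.02329 = $6,824.379904
City of Talbot: $293,017.6 × 0.0106 = $3,105.98656
Quailridge Township: $293,017.6 × 0.005 = $1,465.088
Greystone County: $293,017.6 × 0.00934 = $2,736.784384
Total = $14,132.238848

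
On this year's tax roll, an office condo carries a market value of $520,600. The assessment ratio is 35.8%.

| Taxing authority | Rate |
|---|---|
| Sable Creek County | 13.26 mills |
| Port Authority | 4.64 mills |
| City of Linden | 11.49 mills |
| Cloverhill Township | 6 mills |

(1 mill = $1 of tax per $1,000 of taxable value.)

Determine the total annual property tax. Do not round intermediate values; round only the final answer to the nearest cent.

Assessed value = $520,600 × 0.358 = $186,374.8
Sable Creek County: $186,374.8 × 0.01326 = $2,471.329848
Port Authority: $186,374.8 × 0.00464 = $864.779072
City of Linden: $186,374.8 × 0.01149 = $2,141.446452
Cloverhill Township: $186,374.8 × 0.006 = $1,118.2488
Total = $2,471.329848 + $864.779072 + $2,141.446452 + $1,118.2488 = $6,595.804172

$6,595.80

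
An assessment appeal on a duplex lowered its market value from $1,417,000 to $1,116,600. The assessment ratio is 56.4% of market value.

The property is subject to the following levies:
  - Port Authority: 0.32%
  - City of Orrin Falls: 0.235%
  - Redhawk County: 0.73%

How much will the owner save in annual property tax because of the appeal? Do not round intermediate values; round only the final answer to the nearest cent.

Old assessed value = $1,417,000 × 0.564 = $799,188
New assessed value = $1,116,600 × 0.564 = $629,762.4
Combined rate = 0.0032 + 0.00235 + 0.0073 = 0.01285
Old tax = $799,188 × 0.01285 = $10,269.5658
New tax = $629,762.4 × 0.01285 = $8,092.44684
Reduction = $10,269.5658 − $8,092.44684 = $2,177.11896

$2,177.12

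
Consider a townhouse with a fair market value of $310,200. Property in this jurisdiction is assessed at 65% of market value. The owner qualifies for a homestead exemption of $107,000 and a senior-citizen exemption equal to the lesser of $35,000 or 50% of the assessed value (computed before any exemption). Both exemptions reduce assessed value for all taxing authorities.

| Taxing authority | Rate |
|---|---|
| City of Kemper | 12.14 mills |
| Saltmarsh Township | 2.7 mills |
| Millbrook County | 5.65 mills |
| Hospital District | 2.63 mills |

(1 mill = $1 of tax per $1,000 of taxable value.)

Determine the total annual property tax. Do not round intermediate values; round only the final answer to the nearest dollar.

Assessed value = $310,200 × 0.65 = $201,630
Senior-citizen exemption = min($35,000, 50% × $201,630) = min($35,000, $100,815) = $35,000 (dollar cap binds)
Taxable value = $201,630 − $107,000 − $35,000 = $59,630
City of Kemper: $59,630 × 0.01214 = $723.9082
Saltmarsh Township: $59,630 × 0.0027 = $161.001
Millbrook County: $59,630 × 0.00565 = $336.9095
Hospital District: $59,630 × 0.00263 = $156.8269
Total = $1,378.6456

$1,379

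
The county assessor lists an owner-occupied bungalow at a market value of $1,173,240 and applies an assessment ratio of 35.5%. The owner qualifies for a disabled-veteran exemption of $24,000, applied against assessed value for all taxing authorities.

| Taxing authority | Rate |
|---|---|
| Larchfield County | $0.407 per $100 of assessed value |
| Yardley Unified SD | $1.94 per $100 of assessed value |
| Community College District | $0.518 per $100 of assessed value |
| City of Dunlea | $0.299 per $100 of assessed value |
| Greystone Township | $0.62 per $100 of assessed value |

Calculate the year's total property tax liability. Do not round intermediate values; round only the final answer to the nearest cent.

$14,852.21

Assessed value = $1,173,240 × 0.355 = $416,500.2
Taxable value = $416,500.2 − $24,000 = $392,500.2
Larchfield County: $392,500.2 × 0.00407 = $1,597.475814
Yardley Unified SD: $392,500.2 × 0.0194 = $7,614.50388
Community College District: $392,500.2 × 0.00518 = $2,033.151036
City of Dunlea: $392,500.2 × 0.00299 = $1,173.575598
Greystone Township: $392,500.2 × 0.0062 = $2,433.50124
Total = $1,597.475814 + $7,614.50388 + $2,033.151036 + $1,173.575598 + $2,433.50124 = $14,852.207568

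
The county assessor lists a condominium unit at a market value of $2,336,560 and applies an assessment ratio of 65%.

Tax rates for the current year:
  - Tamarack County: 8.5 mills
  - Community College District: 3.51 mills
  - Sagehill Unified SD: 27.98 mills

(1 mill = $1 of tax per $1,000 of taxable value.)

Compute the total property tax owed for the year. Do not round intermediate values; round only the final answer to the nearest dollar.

$60,735

Assessed value = $2,336,560 × 0.65 = $1,518,764
Tamarack County: $1,518,764 × 0.0085 = $12,909.494
Community College District: $1,518,764 × 0.00351 = $5,330.86164
Sagehill Unified SD: $1,518,764 × 0.02798 = $42,495.01672
Total = $12,909.494 + $5,330.86164 + $42,495.01672 = $60,735.37236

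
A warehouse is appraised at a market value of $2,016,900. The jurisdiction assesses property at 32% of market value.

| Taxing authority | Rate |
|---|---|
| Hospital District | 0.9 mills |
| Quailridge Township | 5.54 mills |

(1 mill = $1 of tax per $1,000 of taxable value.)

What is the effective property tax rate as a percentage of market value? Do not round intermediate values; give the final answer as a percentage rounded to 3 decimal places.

Assessed value = $2,016,900 × 0.32 = $645,408
Hospital District: $645,408 × 0.0009 = $580.8672
Quailridge Township: $645,408 × 0.00554 = $3,575.56032
Total tax = $4,156.42752
Effective rate = $4,156.42752 ÷ $2,016,900 = 0.206% of market value

0.206%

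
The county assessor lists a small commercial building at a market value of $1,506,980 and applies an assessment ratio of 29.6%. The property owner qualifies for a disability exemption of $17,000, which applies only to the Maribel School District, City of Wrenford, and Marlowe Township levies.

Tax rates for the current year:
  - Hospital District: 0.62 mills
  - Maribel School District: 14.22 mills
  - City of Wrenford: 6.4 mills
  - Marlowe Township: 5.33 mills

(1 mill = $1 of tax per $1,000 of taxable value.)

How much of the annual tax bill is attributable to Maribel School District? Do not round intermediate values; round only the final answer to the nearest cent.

Assessed value = $1,506,980 × 0.296 = $446,066.08
Maribel School District taxable value = $446,066.08 − $17,000 = $429,066.08
Maribel School District levy = $429,066.08 × 0.01422 = $6,101.3196576

$6,101.32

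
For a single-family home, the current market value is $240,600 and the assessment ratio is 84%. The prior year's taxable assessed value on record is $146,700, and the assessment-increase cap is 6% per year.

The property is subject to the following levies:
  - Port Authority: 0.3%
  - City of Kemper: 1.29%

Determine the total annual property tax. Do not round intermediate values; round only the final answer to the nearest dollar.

Uncapped assessed value = $240,600 × 0.84 = $202,104
Cap limit = $146,700 × 1.06 = $155,502
Taxable assessed value = min($202,104, $155,502) = $155,502 (cap binds)
Port Authority: $155,502 × 0.003 = $466.506
City of Kemper: $155,502 × 0.0129 = $2,005.9758
Total = $2,472.4818

$2,472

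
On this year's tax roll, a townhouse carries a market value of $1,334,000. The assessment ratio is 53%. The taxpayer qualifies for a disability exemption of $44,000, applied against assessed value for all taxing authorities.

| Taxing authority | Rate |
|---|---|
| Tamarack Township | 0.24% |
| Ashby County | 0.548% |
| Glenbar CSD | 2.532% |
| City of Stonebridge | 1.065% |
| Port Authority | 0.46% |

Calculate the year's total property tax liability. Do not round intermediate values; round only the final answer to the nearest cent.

Assessed value = $1,334,000 × 0.53 = $707,020
Taxable value = $707,020 − $44,000 = $663,020
Tamarack Township: $663,020 × 0.0024 = $1,591.248
Ashby County: $663,020 × 0.00548 = $3,633.3496
Glenbar CSD: $663,020 × 0.02532 = $16,787.6664
City of Stonebridge: $663,020 × 0.01065 = $7,061.163
Port Authority: $663,020 × 0.0046 = $3,049.892
Total = $1,591.248 + $3,633.3496 + $16,787.6664 + $7,061.163 + $3,049.892 = $32,123.319

$32,123.32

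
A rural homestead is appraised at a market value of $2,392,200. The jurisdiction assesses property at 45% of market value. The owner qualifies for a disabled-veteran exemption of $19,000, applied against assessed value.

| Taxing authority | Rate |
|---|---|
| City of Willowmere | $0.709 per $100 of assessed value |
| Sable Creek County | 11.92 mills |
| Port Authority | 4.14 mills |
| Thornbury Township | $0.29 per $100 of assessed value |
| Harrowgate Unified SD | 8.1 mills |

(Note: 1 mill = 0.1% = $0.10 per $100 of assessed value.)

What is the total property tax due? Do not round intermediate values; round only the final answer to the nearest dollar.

$36,113

Assessed value = $2,392,200 × 0.45 = $1,076,490
Taxable value = $1,076,490 − $19,000 = $1,057,490
City of Willowmere: $1,057,490 × 0.00709 = $7,497.6041
Sable Creek County: $1,057,490 × 0.01192 = $12,605.2808
Port Authority: $1,057,490 × 0.00414 = $4,378.0086
Thornbury Township: $1,057,490 × 0.0029 = $3,066.721
Harrowgate Unified SD: $1,057,490 × 0.0081 = $8,565.669
Total = $36,113.2835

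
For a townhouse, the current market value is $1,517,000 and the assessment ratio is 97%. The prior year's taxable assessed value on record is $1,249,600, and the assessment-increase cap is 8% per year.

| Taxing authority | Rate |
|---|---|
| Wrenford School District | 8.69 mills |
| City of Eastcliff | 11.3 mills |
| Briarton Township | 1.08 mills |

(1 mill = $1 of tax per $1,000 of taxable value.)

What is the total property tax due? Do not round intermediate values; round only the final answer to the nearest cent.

Uncapped assessed value = $1,517,000 × 0.97 = $1,471,490
Cap limit = $1,249,600 × 1.08 = $1,349,568
Taxable assessed value = min($1,471,490, $1,349,568) = $1,349,568 (cap binds)
Wrenford School District: $1,349,568 × 0.00869 = $11,727.74592
City of Eastcliff: $1,349,568 × 0.0113 = $15,250.1184
Briarton Township: $1,349,568 × 0.00108 = $1,457.53344
Total = $28,435.39776

$28,435.40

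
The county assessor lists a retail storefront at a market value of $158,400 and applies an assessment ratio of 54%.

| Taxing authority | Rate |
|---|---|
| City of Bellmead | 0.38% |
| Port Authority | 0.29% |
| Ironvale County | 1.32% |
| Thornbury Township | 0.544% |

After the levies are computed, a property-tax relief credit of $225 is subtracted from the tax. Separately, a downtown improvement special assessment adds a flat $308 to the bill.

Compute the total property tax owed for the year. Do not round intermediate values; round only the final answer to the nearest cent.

Assessed value = $158,400 × 0.54 = $85,536
City of Bellmead: $85,536 × 0.0038 = $325.0368
Port Authority: $85,536 × 0.0029 = $248.0544
Ironvale County: $85,536 × 0.0132 = $1,129.0752
Thornbury Township: $85,536 × 0.00544 = $465.31584
Levies subtotal = $2,167.48224
After credit = $2,167.48224 − $225 = $1,942.48224
Total = $1,942.48224 + $308 = $2,250.48224

$2,250.48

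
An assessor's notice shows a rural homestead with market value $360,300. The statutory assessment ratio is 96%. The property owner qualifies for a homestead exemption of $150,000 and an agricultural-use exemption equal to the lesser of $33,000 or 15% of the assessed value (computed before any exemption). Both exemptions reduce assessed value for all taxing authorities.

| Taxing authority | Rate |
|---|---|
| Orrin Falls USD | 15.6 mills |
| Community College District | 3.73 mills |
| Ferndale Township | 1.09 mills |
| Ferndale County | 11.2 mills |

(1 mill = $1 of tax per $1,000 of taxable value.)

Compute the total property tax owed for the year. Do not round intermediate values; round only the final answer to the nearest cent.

Assessed value = $360,300 × 0.96 = $345,888
Agricultural-use exemption = min($33,000, 15% × $345,888) = min($33,000, $51,883.2) = $33,000 (dollar cap binds)
Taxable value = $345,888 − $150,000 − $33,000 = $162,888
Orrin Falls USD: $162,888 × 0.0156 = $2,541.0528
Community College District: $162,888 × 0.00373 = $607.57224
Ferndale Township: $162,888 × 0.00109 = $177.54792
Ferndale County: $162,888 × 0.0112 = $1,824.3456
Total = $5,150.51856

$5,150.52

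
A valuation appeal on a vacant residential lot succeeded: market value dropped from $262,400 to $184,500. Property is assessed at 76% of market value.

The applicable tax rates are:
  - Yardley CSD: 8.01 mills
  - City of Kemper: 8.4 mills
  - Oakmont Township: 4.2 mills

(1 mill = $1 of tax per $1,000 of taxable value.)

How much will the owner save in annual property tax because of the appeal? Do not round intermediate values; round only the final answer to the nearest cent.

Old assessed value = $262,400 × 0.76 = $199,424
New assessed value = $184,500 × 0.76 = $140,220
Combined rate = 0.00801 + 0.0084 + 0.0042 = 0.02061
Old tax = $199,424 × 0.02061 = $4,110.12864
New tax = $140,220 × 0.02061 = $2,889.9342
Reduction = $4,110.12864 − $2,889.9342 = $1,220.19444

$1,220.19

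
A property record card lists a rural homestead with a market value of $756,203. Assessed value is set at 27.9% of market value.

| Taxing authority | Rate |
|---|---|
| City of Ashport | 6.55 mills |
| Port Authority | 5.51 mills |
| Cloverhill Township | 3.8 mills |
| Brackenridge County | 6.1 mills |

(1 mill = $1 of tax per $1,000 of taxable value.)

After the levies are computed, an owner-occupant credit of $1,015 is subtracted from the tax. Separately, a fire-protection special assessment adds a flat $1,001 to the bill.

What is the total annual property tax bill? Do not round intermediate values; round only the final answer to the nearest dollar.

Assessed value = $756,203 × 0.279 = $210,980.637
City of Ashport: $210,980.637 × 0.00655 = $1,381.92317235
Port Authority: $210,980.637 × 0.00551 = $1,162.50330987
Cloverhill Township: $210,980.637 × 0.0038 = $801.7264206
Brackenridge County: $210,980.637 × 0.0061 = $1,286.9818857
Levies subtotal = $4,633.13478852
After credit = $4,633.13478852 − $1,015 = $3,618.13478852
Total = $3,618.13478852 + $1,001 = $4,619.13478852

$4,619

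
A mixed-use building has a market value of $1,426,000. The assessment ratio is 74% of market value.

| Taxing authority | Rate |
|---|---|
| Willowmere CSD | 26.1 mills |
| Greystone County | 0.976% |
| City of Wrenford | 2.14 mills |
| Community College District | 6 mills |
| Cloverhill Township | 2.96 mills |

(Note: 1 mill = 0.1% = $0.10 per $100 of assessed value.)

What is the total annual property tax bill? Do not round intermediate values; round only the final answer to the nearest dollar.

Assessed value = $1,426,000 × 0.74 = $1,055,240
Willowmere CSD: $1,055,240 × 0.0261 = $27,541.764
Greystone County: $1,055,240 × 0.00976 = $10,299.1424
City of Wrenford: $1,055,240 × 0.00214 = $2,258.2136
Community College District: $1,055,240 × 0.006 = $6,331.44
Cloverhill Township: $1,055,240 × 0.00296 = $3,123.5104
Total = $49,554.0704

$49,554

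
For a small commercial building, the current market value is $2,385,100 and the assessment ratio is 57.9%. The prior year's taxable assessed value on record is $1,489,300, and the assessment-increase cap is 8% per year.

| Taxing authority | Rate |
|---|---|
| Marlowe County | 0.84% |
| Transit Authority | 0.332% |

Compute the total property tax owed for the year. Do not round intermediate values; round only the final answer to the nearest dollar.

$16,185

Uncapped assessed value = $2,385,100 × 0.579 = $1,380,972.9
Cap limit = $1,489,300 × 1.08 = $1,608,444
Taxable assessed value = min($1,380,972.9, $1,608,444) = $1,380,972.9 (cap does not bind)
Marlowe County: $1,380,972.9 × 0.0084 = $11,600.17236
Transit Authority: $1,380,972.9 × 0.00332 = $4,584.830028
Total = $16,185.002388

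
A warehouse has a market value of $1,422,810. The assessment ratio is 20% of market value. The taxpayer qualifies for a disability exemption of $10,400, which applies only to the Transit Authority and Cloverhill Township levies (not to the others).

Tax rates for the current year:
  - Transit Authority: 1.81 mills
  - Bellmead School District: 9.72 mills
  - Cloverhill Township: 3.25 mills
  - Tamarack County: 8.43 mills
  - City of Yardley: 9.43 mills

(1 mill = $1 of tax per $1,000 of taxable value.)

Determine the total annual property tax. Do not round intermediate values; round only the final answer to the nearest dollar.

$9,235

Assessed value = $1,422,810 × 0.2 = $284,562
Transit Authority: ($284,562 − $10,400) × 0.00181 = $274,162 × 0.00181 = $496.23322
Bellmead School District: $284,562 × 0.00972 = $2,765.94264
Cloverhill Township: ($284,562 − $10,400) × 0.00325 = $274,162 × 0.00325 = $891.0265
Tamarack County: $284,562 × 0.00843 = $2,398.85766
City of Yardley: $284,562 × 0.00943 = $2,683.41966
Total = $9,235.47968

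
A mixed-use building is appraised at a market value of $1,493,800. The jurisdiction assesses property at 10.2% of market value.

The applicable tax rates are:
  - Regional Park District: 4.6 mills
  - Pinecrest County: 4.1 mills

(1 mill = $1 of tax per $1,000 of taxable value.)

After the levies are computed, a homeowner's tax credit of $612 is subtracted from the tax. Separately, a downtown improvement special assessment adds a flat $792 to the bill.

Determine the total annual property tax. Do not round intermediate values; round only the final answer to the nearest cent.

$1,505.60

Assessed value = $1,493,800 × 0.102 = $152,367.6
Regional Park District: $152,367.6 × 0.0046 = $700.89096
Pinecrest County: $152,367.6 × 0.0041 = $624.70716
Levies subtotal = $1,325.59812
After credit = $1,325.59812 − $612 = $713.59812
Total = $713.59812 + $792 = $1,505.59812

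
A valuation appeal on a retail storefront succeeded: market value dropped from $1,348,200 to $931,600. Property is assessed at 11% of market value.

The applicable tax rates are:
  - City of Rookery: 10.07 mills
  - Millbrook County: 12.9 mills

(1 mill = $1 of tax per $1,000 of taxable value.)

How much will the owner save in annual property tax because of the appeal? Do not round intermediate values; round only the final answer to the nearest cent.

Old assessed value = $1,348,200 × 0.11 = $148,302
New assessed value = $931,600 × 0.11 = $102,476
Combined rate = 0.01007 + 0.0129 = 0.02297
Old tax = $148,302 × 0.02297 = $3,406.49694
New tax = $102,476 × 0.02297 = $2,353.87372
Reduction = $3,406.49694 − $2,353.87372 = $1,052.62322

$1,052.62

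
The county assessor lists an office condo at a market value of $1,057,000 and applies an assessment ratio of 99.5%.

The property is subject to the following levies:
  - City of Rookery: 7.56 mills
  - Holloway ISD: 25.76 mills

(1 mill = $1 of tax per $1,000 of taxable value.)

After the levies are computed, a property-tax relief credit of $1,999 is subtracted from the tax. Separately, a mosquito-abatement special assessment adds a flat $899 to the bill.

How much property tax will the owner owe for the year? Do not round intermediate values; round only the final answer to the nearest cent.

$33,943.14

Assessed value = $1,057,000 × 0.995 = $1,051,715
City of Rookery: $1,051,715 × 0.00756 = $7,950.9654
Holloway ISD: $1,051,715 × 0.02576 = $27,092.1784
Levies subtotal = $35,043.1438
After credit = $35,043.1438 − $1,999 = $33,044.1438
Total = $33,044.1438 + $899 = $33,943.1438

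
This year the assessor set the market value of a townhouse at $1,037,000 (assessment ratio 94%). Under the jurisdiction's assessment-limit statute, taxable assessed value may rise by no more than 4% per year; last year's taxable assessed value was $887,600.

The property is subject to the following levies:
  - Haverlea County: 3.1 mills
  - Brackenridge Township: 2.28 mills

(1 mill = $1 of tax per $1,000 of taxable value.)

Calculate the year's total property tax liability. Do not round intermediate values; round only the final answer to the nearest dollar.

$4,966

Uncapped assessed value = $1,037,000 × 0.94 = $974,780
Cap limit = $887,600 × 1.04 = $923,104
Taxable assessed value = min($974,780, $923,104) = $923,104 (cap binds)
Haverlea County: $923,104 × 0.0031 = $2,861.6224
Brackenridge Township: $923,104 × 0.00228 = $2,104.67712
Total = $4,966.29952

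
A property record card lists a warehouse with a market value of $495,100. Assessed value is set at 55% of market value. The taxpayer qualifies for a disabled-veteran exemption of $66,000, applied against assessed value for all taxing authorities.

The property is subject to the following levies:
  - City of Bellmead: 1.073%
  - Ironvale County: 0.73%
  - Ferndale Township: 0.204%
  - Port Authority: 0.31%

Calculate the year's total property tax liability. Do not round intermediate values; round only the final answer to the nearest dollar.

Assessed value = $495,100 × 0.55 = $272,305
Taxable value = $272,305 − $66,000 = $206,305
City of Bellmead: $206,305 × 0.01073 = $2,213.65265
Ironvale County: $206,305 × 0.0073 = $1,506.0265
Ferndale Township: $206,305 × 0.00204 = $420.8622
Port Authority: $206,305 × 0.0031 = $639.5455
Total = $2,213.65265 + $1,506.0265 + $420.8622 + $639.5455 = $4,780.08685

$4,780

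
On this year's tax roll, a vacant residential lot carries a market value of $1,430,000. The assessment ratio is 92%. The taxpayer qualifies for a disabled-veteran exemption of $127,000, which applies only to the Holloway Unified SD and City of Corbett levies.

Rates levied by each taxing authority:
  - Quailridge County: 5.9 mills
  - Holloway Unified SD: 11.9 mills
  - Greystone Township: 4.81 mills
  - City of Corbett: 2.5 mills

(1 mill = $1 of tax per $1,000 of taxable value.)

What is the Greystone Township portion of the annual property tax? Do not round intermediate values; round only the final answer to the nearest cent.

Assessed value = $1,430,000 × 0.92 = $1,315,600
Greystone Township taxable value = $1,315,600 (exemption does not apply)
Greystone Township levy = $1,315,600 × 0.00481 = $6,328.036

$6,328.04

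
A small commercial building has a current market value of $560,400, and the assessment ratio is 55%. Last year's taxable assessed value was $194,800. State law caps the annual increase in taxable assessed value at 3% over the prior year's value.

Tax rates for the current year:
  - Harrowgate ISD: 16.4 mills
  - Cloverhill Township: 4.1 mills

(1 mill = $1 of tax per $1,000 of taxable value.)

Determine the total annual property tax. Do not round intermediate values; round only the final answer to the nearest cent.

$4,113.20

Uncapped assessed value = $560,400 × 0.55 = $308,220
Cap limit = $194,800 × 1.03 = $200,644
Taxable assessed value = min($308,220, $200,644) = $200,644 (cap binds)
Harrowgate ISD: $200,644 × 0.0164 = $3,290.5616
Cloverhill Township: $200,644 × 0.0041 = $822.6404
Total = $4,113.202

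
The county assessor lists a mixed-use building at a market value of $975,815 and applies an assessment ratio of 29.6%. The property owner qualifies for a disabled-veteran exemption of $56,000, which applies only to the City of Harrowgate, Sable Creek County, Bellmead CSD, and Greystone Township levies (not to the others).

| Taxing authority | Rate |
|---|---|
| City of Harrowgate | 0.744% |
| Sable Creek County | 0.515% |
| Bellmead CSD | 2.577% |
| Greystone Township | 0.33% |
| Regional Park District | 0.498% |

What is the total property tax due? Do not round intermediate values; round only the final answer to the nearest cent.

Assessed value = $975,815 × 0.296 = $288,841.24
City of Harrowgate: ($288,841.24 − $56,000) × 0.00744 = $232,841.24 × 0.00744 = $1,732.3388256
Sable Creek County: ($288,841.24 − $56,000) × 0.00515 = $232,841.24 × 0.00515 = $1,199.132386
Bellmead CSD: ($288,841.24 − $56,000) × 0.02577 = $232,841.24 × 0.02577 = $6,000.3187548
Greystone Township: ($288,841.24 − $56,000) × 0.0033 = $232,841.24 × 0.0033 = $768.376092
Regional Park District: $288,841.24 × 0.00498 = $1,438.4293752
Total = $11,138.5954336

$11,138.60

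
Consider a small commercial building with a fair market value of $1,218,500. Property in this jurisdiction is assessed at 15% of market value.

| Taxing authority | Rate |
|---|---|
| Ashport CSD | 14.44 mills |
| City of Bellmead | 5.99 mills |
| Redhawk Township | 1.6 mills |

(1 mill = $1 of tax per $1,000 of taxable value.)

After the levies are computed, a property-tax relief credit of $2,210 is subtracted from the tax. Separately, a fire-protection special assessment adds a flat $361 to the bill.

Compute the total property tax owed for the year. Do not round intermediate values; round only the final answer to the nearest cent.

$2,177.53

Assessed value = $1,218,500 × 0.15 = $182,775
Ashport CSD: $182,775 × 0.01444 = $2,639.271
City of Bellmead: $182,775 × 0.00599 = $1,094.82225
Redhawk Township: $182,775 × 0.0016 = $292.44
Levies subtotal = $4,026.53325
After credit = $4,026.53325 − $2,210 = $1,816.53325
Total = $1,816.53325 + $361 = $2,177.53325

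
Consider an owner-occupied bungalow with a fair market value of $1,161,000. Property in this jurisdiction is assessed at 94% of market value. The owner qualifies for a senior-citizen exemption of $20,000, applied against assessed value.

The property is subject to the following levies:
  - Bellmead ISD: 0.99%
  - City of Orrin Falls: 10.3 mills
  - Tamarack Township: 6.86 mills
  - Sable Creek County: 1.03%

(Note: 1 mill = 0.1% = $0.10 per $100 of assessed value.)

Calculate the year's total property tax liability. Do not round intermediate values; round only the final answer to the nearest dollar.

Assessed value = $1,161,000 × 0.94 = $1,091,340
Taxable value = $1,091,340 − $20,000 = $1,071,340
Bellmead ISD: $1,071,340 × 0.0099 = $10,606.266
City of Orrin Falls: $1,071,340 × 0.0103 = $11,034.802
Tamarack Township: $1,071,340 × 0.00686 = $7,349.3924
Sable Creek County: $1,071,340 × 0.0103 = $11,034.802
Total = $40,025.2624

$40,025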